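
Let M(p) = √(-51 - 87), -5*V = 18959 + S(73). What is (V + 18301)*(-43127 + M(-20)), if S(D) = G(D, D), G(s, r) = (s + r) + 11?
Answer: -3121920403/5 + 72389*I*√138/5 ≈ -6.2438e+8 + 1.7008e+5*I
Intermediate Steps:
G(s, r) = 11 + r + s (G(s, r) = (r + s) + 11 = 11 + r + s)
S(D) = 11 + 2*D (S(D) = 11 + D + D = 11 + 2*D)
V = -19116/5 (V = -(18959 + (11 + 2*73))/5 = -(18959 + (11 + 146))/5 = -(18959 + 157)/5 = -⅕*19116 = -19116/5 ≈ -3823.2)
M(p) = I*√138 (M(p) = √(-138) = I*√138)
(V + 18301)*(-43127 + M(-20)) = (-19116/5 + 18301)*(-43127 + I*√138) = 72389*(-43127 + I*√138)/5 = -3121920403/5 + 72389*I*√138/5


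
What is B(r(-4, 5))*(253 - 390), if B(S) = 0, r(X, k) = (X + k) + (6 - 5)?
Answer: 0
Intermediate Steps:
r(X, k) = 1 + X + k (r(X, k) = (X + k) + 1 = 1 + X + k)
B(r(-4, 5))*(253 - 390) = 0*(253 - 390) = 0*(-137) = 0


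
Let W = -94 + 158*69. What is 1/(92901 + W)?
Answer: 1/103709 ≈ 9.6424e-6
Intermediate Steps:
W = 10808 (W = -94 + 10902 = 10808)
1/(92901 + W) = 1/(92901 + 10808) = 1/103709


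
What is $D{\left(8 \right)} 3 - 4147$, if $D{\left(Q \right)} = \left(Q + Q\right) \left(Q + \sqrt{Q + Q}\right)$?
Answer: $-3571$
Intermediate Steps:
$D{\left(Q \right)} = 2 Q \left(Q + \sqrt{2} \sqrt{Q}\right)$ ($D{\left(Q \right)} = 2 Q \left(Q + \sqrt{2 Q}\right) = 2 Q \left(Q + \sqrt{2} \sqrt{Q}\right)$)
$D{\left(8 \right)} 3 - 4147 = \left(2 \cdot 8^{2} + 2 \sqrt{2} \cdot 8^{\frac{3}{2}}\right) 3 - 4147 = \left(2 \cdot 64 + 2 \sqrt{2} \cdot 16 \sqrt{2}\right) 3 - 4147 = \left(128 + 64\right) 3 - 4147 = 192 \cdot 3 - 4147 = 576 - 4147 = -3571$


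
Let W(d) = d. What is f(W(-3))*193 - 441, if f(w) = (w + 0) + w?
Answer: -1599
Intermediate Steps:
f(w) = 2*w (f(w) = w + w = 2*w)
f(W(-3))*193 - 441 = (2*(-3))*193 - 441 = -6*193 - 441 = -1158 - 441 = -1599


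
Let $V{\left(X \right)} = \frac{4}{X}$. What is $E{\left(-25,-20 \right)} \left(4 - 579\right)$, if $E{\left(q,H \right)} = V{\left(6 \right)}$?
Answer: $- \frac{1150}{3} \approx -383.33$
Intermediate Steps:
$E{\left(q,H \right)} = \frac{2}{3}$ ($E{\left(q,H \right)} = \frac{4}{6} = 4 \cdot \frac{1}{6} = \frac{2}{3}$)
$E{\left(-25,-20 \right)} \left(4 - 579\right) = \frac{2 \left(4 - 579\right)}{3} = \frac{2}{3} \left(-575\right) = - \frac{1150}{3}$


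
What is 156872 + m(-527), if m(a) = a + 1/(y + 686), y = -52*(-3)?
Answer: 131642491/842 ≈ 1.5635e+5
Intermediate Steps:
y = 156
m(a) = 1/842 + a (m(a) = a + 1/(156 + 686) = a + 1/842 = 1/842 + a)
156872 + m(-527) = 156872 + (1/842 - 527) = 156872 - 443733/842 = 131642491/842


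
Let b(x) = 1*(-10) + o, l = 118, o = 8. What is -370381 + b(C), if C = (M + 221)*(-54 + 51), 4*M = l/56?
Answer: -370383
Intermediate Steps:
M = 59/112 (M = (118/56)/4 = (118*(1/56))/4 = (¼)*(59/28) = 59/112 ≈ 0.52679)
C = -74433/112 (C = (59/112 + 221)*(-54 + 51) = (24811/112)*(-3) = -74433/112 ≈ -664.58)
b(x) = -2 (b(x) = 1*(-10) + 8 = -10 + 8 = -2)
-370381 + b(C) = -370381 - 2 = -370383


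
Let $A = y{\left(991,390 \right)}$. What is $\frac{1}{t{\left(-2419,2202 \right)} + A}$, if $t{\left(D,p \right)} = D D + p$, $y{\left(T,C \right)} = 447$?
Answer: $\frac{1}{5854210} \approx 1.7082 \cdot 10^{-7}$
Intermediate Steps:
$t{\left(D,p \right)} = p + D^{2}$ ($t{\left(D,p \right)} = D^{2} + p = p + D^{2}$)
$A = 447$
$\frac{1}{t{\left(-2419,2202 \right)} + A} = \frac{1}{\left(2202 + \left(-2419\right)^{2}\right) + 447} = \frac{1}{\left(2202 + 5851561\right) + 447} = \frac{1}{5853763 + 447} = \frac{1}{5854210}$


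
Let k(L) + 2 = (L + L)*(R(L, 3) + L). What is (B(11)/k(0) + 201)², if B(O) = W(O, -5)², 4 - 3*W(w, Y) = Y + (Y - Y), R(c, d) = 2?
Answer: 154449/4 ≈ 38612.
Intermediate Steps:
W(w, Y) = 4/3 - Y/3 (W(w, Y) = 4/3 - (Y + (Y - Y))/3 = 4/3 - (Y + 0)/3 = 4/3 - Y/3)
B(O) = 9 (B(O) = (4/3 - ⅓*(-5))² = (4/3 + 5/3)² = 3² = 9)
k(L) = -2 + 2*L*(2 + L) (k(L) = -2 + (L + L)*(2 + L) = -2 + (2*L)*(2 + L) = -2 + 2*L*(2 + L))
(B(11)/k(0) + 201)² = (9/(-2 + 2*0² + 4*0) + 201)² = (9/(-2 + 2*0 + 0) + 201)² = (9/(-2 + 0 + 0) + 201)² = (9/(-2) + 201)² = (9*(-½) + 201)² = (-9/2 + 201)² = (393/2)² = 154449/4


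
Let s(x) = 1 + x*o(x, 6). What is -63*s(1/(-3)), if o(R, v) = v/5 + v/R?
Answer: -2079/5 ≈ -415.80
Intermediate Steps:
o(R, v) = v/5 + v/R (o(R, v) = v*(1/5) + v/R = v/5 + v/R)
s(x) = 1 + x*(6/5 + 6/x) (s(x) = 1 + x*((1/5)*6 + 6/x) = 1 + x*(6/5 + 6/x))
-63*s(1/(-3)) = -63*(7 + 6*(1/(-3))/5) = -63*(7 + 6*(1*(-1/3))/5) = -63*(7 + (6/5)*(-1/3)) = -63*(7 - 2/5) = -63*33/5 = -2079/5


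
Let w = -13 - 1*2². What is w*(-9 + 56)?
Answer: -799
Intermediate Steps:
w = -17 (w = -13 - 1*4 = -13 - 4 = -17)
w*(-9 + 56) = -17*(-9 + 56) = -17*47 = -799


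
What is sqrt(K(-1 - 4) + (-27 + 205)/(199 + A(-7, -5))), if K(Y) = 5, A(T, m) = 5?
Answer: sqrt(61098)/102 ≈ 2.4233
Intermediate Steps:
sqrt(K(-1 - 4) + (-27 + 205)/(199 + A(-7, -5))) = sqrt(5 + (-27 + 205)/(199 + 5)) = sqrt(5 + 178/204) = sqrt(5 + 178*(1/204)) = sqrt(5 + 89/102) = sqrt(599/102) = sqrt(61098)/102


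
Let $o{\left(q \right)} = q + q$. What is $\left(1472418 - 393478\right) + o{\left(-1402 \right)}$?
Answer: $1076136$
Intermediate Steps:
$o{\left(q \right)} = 2 q$
$\left(1472418 - 393478\right) + o{\left(-1402 \right)} = \left(1472418 - 393478\right) + 2 \left(-1402\right) = 1078940 - 2804 = 1076136$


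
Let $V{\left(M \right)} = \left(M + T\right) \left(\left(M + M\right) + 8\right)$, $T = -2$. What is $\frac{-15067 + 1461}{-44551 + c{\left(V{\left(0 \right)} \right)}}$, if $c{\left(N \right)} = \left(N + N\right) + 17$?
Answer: $\frac{6803}{22283} \approx 0.3053$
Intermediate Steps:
$V{\left(M \right)} = \left(-2 + M\right) \left(8 + 2 M\right)$ ($V{\left(M \right)} = \left(M - 2\right) \left(\left(M + M\right) + 8\right) = \left(-2 + M\right) \left(2 M + 8\right) = \left(-2 + M\right) \left(8 + 2 M\right)$)
$c{\left(N \right)} = 17 + 2 N$ ($c{\left(N \right)} = 2 N + 17 = 17 + 2 N$)
$\frac{-15067 + 1461}{-44551 + c{\left(V{\left(0 \right)} \right)}} = \frac{-15067 + 1461}{-44551 + \left(17 + 2 \left(-16 + 2 \cdot 0^{2} + 4 \cdot 0\right)\right)} = - \frac{13606}{-44551 + \left(17 + 2 \left(-16 + 2 \cdot 0 + 0\right)\right)} = - \frac{13606}{-44551 + \left(17 + 2 \left(-16 + 0 + 0\right)\right)} = - \frac{13606}{-44551 + \left(17 + 2 \left(-16\right)\right)} = - \frac{13606}{-44551 + \left(17 - 32\right)} = - \frac{13606}{-44551 - 15} = - \frac{13606}{-44566} = \left(-13606\right) \left(- \frac{1}{44566}\right) = \frac{6803}{22283}$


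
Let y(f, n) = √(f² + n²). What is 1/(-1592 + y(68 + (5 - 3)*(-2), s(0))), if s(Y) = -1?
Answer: -1592/2530367 - √4097/2530367 ≈ -0.00065445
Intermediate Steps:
1/(-1592 + y(68 + (5 - 3)*(-2), s(0))) = 1/(-1592 + √((68 + (5 - 3)*(-2))² + (-1)²)) = 1/(-1592 + √((68 + 2*(-2))² + 1)) = 1/(-1592 + √((68 - 4)² + 1)) = 1/(-1592 + √(64² + 1)) = 1/(-1592 + √(4096 + 1)) = 1/(-1592 + √4097)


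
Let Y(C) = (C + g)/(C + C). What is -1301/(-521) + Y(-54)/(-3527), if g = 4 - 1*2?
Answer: 123886156/49614309 ≈ 2.4970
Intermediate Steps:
g = 2 (g = 4 - 2 = 2)
Y(C) = (2 + C)/(2*C) (Y(C) = (C + 2)/(C + C) = (2 + C)/((2*C)) = (2 + C)*(1/(2*C)) = (2 + C)/(2*C))
-1301/(-521) + Y(-54)/(-3527) = -1301/(-521) + ((½)*(2 - 54)/(-54))/(-3527) = -1301*(-1/521) + ((½)*(-1/54)*(-52))*(-1/3527) = 1301/521 + (13/27)*(-1/3527) = 1301/521 - 13/95229 = 123886156/49614309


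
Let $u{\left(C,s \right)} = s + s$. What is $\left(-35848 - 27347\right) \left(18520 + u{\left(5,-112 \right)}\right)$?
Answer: $-1156215720$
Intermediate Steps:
$u{\left(C,s \right)} = 2 s$
$\left(-35848 - 27347\right) \left(18520 + u{\left(5,-112 \right)}\right) = \left(-35848 - 27347\right) \left(18520 + 2 \left(-112\right)\right) = - 63195 \left(18520 - 224\right) = \left(-63195\right) 18296 = -1156215720$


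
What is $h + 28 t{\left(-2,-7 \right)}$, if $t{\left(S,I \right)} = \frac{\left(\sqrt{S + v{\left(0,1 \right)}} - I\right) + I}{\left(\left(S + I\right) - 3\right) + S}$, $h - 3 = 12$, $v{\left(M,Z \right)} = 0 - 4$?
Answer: $15 - 2 i \sqrt{6} \approx 15.0 - 4.899 i$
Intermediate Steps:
$v{\left(M,Z \right)} = -4$
$h = 15$ ($h = 3 + 12 = 15$)
$t{\left(S,I \right)} = \frac{\sqrt{-4 + S}}{-3 + I + 2 S}$ ($t{\left(S,I \right)} = \frac{\left(\sqrt{S - 4} - I\right) + I}{\left(\left(S + I\right) - 3\right) + S} = \frac{\left(\sqrt{-4 + S} - I\right) + I}{\left(\left(I + S\right) - 3\right) + S} = \frac{\sqrt{-4 + S}}{\left(-3 + I + S\right) + S} = \frac{\sqrt{-4 + S}}{-3 + I + 2 S}$)
$h + 28 t{\left(-2,-7 \right)} = 15 + 28 \frac{\sqrt{-4 - 2}}{-3 - 7 + 2 \left(-2\right)} = 15 + 28 \frac{\sqrt{-6}}{-3 - 7 - 4} = 15 + 28 \frac{i \sqrt{6}}{-14} = 15 + 28 i \sqrt{6} \left(- \frac{1}{14}\right) = 15 + 28 \left(- \frac{i \sqrt{6}}{14}\right) = 15 - 2 i \sqrt{6}$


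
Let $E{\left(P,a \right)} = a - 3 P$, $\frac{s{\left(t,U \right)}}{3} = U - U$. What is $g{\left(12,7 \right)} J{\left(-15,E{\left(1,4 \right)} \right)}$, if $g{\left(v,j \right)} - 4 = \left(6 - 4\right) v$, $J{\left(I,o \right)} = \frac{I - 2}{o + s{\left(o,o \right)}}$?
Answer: $-476$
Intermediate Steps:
$s{\left(t,U \right)} = 0$ ($s{\left(t,U \right)} = 3 \left(U - U\right) = 3 \cdot 0 = 0$)
$J{\left(I,o \right)} = \frac{-2 + I}{o}$ ($J{\left(I,o \right)} = \frac{I - 2}{o + 0} = \frac{-2 + I}{o}$)
$g{\left(v,j \right)} = 4 + 2 v$ ($g{\left(v,j \right)} = 4 + \left(6 - 4\right) v = 4 + 2 v$)
$g{\left(12,7 \right)} J{\left(-15,E{\left(1,4 \right)} \right)} = \left(4 + 2 \cdot 12\right) \frac{-2 - 15}{4 - 3} = \left(4 + 24\right) \frac{1}{4 - 3} \left(-17\right) = 28 \cdot 1^{-1} \left(-17\right) = 28 \cdot 1 \left(-17\right) = 28 \left(-17\right) = -476$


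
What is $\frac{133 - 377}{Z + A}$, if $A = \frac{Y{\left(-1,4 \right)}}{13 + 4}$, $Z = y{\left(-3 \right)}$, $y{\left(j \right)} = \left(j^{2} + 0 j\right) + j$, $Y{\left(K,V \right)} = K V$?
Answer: $- \frac{2074}{49} \approx -42.327$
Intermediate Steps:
$y{\left(j \right)} = j + j^{2}$ ($y{\left(j \right)} = \left(j^{2} + 0\right) + j = j^{2} + j = j + j^{2}$)
$Z = 6$ ($Z = - 3 \left(1 - 3\right) = \left(-3\right) \left(-2\right) = 6$)
$A = - \frac{4}{17}$ ($A = \frac{\left(-1\right) 4}{13 + 4} = - \frac{4}{17} \approx -0.23529$)
$\frac{133 - 377}{Z + A} = \frac{133 - 377}{6 - \frac{4}{17}} = - \frac{244}{\frac{98}{17}} = \left(-244\right) \frac{17}{98} = - \frac{2074}{49}$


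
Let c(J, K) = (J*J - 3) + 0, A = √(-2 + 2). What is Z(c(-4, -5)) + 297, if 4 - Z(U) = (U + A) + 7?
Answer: 281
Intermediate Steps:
A = 0 (A = √0 = 0)
c(J, K) = -3 + J² (c(J, K) = (J² - 3) + 0 = (-3 + J²) + 0 = -3 + J²)
Z(U) = -3 - U (Z(U) = 4 - ((U + 0) + 7) = 4 - (U + 7) = 4 - (7 + U) = 4 + (-7 - U) = -3 - U)
Z(c(-4, -5)) + 297 = (-3 - (-3 + (-4)²)) + 297 = (-3 - (-3 + 16)) + 297 = (-3 - 1*13) + 297 = (-3 - 13) + 297 = -16 + 297 = 281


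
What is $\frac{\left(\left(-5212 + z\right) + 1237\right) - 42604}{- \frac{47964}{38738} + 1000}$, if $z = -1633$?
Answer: $- \frac{66701302}{1381787} \approx -48.272$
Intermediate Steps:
$\frac{\left(\left(-5212 + z\right) + 1237\right) - 42604}{- \frac{47964}{38738} + 1000} = \frac{\left(\left(-5212 - 1633\right) + 1237\right) - 42604}{- \frac{47964}{38738} + 1000} = \frac{\left(-6845 + 1237\right) - 42604}{\left(-47964\right) \frac{1}{38738} + 1000} = \frac{-5608 - 42604}{- \frac{3426}{2767} + 1000} = - \frac{48212}{\frac{2763574}{2767}} = \left(-48212\right) \frac{2767}{2763574} = - \frac{66701302}{1381787}$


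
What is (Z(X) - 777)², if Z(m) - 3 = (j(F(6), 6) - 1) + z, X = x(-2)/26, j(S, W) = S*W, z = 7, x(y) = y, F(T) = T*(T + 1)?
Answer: 266256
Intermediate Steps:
F(T) = T*(1 + T)
X = -1/13 (X = -2/26 = -2*1/26 = -1/13 ≈ -0.076923)
Z(m) = 261 (Z(m) = 3 + (((6*(1 + 6))*6 - 1) + 7) = 3 + (((6*7)*6 - 1) + 7) = 3 + ((42*6 - 1) + 7) = 3 + ((252 - 1) + 7) = 3 + (251 + 7) = 3 + 258 = 261)
(Z(X) - 777)² = (261 - 777)² = (-516)² = 266256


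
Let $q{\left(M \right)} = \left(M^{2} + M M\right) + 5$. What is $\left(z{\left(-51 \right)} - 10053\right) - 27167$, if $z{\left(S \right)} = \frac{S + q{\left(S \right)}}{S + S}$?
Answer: $- \frac{1900798}{51} \approx -37271.0$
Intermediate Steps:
$q{\left(M \right)} = 5 + 2 M^{2}$ ($q{\left(M \right)} = \left(M^{2} + M^{2}\right) + 5 = 2 M^{2} + 5 = 5 + 2 M^{2}$)
$z{\left(S \right)} = \frac{5 + S + 2 S^{2}}{2 S}$ ($z{\left(S \right)} = \frac{S + \left(5 + 2 S^{2}\right)}{S + S} = \frac{5 + S + 2 S^{2}}{2 S}$)
$\left(z{\left(-51 \right)} - 10053\right) - 27167 = \left(\left(\frac{1}{2} - 51 + \frac{5}{2 \left(-51\right)}\right) - 10053\right) - 27167 = \left(\left(\frac{1}{2} - 51 + \frac{5}{2} \left(- \frac{1}{51}\right)\right) - 10053\right) - 27167 = \left(\left(\frac{1}{2} - 51 - \frac{5}{102}\right) - 10053\right) - 27167 = \left(- \frac{2578}{51} - 10053\right) - 27167 = - \frac{515281}{51} - 27167 = - \frac{1900798}{51}$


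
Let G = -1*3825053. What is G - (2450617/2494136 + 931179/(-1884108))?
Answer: -1497897828155494563/391601799224 ≈ -3.8251e+6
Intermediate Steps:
G = -3825053
G - (2450617/2494136 + 931179/(-1884108)) = -3825053 - (2450617/2494136 + 931179/(-1884108)) = -3825053 - (2450617*(1/2494136) + 931179*(-1/1884108)) = -3825053 - (2450617/2494136 - 310393/628036) = -3825053 - 1*191228335691/391601799224 = -3825053 - 191228335691/391601799224 = -1497897828155494563/391601799224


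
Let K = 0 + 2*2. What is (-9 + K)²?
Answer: 25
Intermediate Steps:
K = 4 (K = 0 + 4 = 4)
(-9 + K)² = (-9 + 4)² = (-5)² = 25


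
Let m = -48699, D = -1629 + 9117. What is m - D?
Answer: -56187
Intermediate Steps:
D = 7488
m - D = -48699 - 1*7488 = -48699 - 7488 = -56187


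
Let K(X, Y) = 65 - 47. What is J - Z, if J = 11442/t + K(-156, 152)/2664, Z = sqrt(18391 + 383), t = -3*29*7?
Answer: -564269/30044 - 3*sqrt(2086) ≈ -155.80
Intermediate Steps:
K(X, Y) = 18
t = -609 (t = -87*7 = -609)
Z = 3*sqrt(2086) (Z = sqrt(18774) = 3*sqrt(2086) ≈ 137.02)
J = -564269/30044 (J = 11442/(-609) + 18/2664 = 11442*(-1/609) + 18*(1/2664) = -3814/203 + 1/148 = -564269/30044 ≈ -18.781)
J - Z = -564269/30044 - 3*sqrt(2086)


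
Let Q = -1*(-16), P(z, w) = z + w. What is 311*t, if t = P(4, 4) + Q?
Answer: 7464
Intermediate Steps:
P(z, w) = w + z
Q = 16
t = 24 (t = (4 + 4) + 16 = 8 + 16 = 24)
311*t = 311*24 = 7464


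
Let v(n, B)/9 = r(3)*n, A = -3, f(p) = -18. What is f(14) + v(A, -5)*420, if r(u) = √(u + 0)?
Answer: -18 - 11340*√3 ≈ -19659.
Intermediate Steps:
r(u) = √u
v(n, B) = 9*n*√3 (v(n, B) = 9*(√3*n) = 9*(n*√3) = 9*n*√3)
f(14) + v(A, -5)*420 = -18 + (9*(-3)*√3)*420 = -18 - 27*√3*420 = -18 - 11340*√3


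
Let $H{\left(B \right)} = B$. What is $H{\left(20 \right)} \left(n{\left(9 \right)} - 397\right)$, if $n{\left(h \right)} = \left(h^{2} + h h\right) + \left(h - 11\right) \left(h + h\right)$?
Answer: $-5420$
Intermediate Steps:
$n{\left(h \right)} = 2 h^{2} + 2 h \left(-11 + h\right)$ ($n{\left(h \right)} = \left(h^{2} + h^{2}\right) + \left(-11 + h\right) 2 h = 2 h^{2} + 2 h \left(-11 + h\right)$)
$H{\left(20 \right)} \left(n{\left(9 \right)} - 397\right) = 20 \left(2 \cdot 9 \left(-11 + 2 \cdot 9\right) - 397\right) = 20 \left(2 \cdot 9 \left(-11 + 18\right) - 397\right) = 20 \left(2 \cdot 9 \cdot 7 - 397\right) = 20 \left(126 - 397\right) = 20 \left(-271\right) = -5420$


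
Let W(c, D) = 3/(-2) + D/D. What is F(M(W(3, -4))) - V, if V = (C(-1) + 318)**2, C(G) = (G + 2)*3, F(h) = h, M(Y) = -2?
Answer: -103043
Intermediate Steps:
W(c, D) = -1/2 (W(c, D) = 3*(-1/2) + 1 = -3/2 + 1 = -1/2)
C(G) = 6 + 3*G (C(G) = (2 + G)*3 = 6 + 3*G)
V = 103041 (V = ((6 + 3*(-1)) + 318)**2 = ((6 - 3) + 318)**2 = (3 + 318)**2 = 321**2 = 103041)
F(M(W(3, -4))) - V = -2 - 1*103041 = -2 - 103041 = -103043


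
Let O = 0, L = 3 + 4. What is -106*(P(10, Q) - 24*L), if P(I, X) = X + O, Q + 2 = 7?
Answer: 17278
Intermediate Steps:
Q = 5 (Q = -2 + 7 = 5)
L = 7
P(I, X) = X (P(I, X) = X + 0 = X)
-106*(P(10, Q) - 24*L) = -106*(5 - 24*7) = -106*(5 - 168) = -106*(-163) = 17278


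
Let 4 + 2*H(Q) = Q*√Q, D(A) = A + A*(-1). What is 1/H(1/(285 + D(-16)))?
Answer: -185193000/370385999 - 570*√285/370385999 ≈ -0.50003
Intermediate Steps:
D(A) = 0 (D(A) = A - A = 0)
H(Q) = -2 + Q^(3/2)/2 (H(Q) = -2 + (Q*√Q)/2 = -2 + Q^(3/2)/2)
1/H(1/(285 + D(-16))) = 1/(-2 + (1/(285 + 0))^(3/2)/2) = 1/(-2 + (1/285)^(3/2)/2) = 1/(-2 + (√285/81225)/2) = 1/(-2 + √285/162450)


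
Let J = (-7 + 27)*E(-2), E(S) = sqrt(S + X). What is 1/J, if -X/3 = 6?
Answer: -I*sqrt(5)/200 ≈ -0.01118*I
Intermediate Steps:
X = -18 (X = -3*6 = -18)
E(S) = sqrt(-18 + S) (E(S) = sqrt(S - 18) = sqrt(-18 + S))
J = 40*I*sqrt(5) (J = (-7 + 27)*sqrt(-18 - 2) = 20*sqrt(-20) = 20*(2*I*sqrt(5)) = 40*I*sqrt(5) ≈ 89.443*I)
1/J = 1/(40*I*sqrt(5)) = -I*sqrt(5)/200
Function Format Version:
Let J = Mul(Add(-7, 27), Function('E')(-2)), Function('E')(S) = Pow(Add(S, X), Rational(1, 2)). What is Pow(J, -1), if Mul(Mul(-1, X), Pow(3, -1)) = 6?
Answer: Mul(Rational(-1, 200), I, Pow(5, Rational(1, 2))) ≈ Mul(-0.011180, I)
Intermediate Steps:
X = -18 (X = Mul(-3, 6) = -18)
Function('E')(S) = Pow(Add(-18, S), Rational(1, 2)) (Function('E')(S) = Pow(Add(S, -18), Rational(1, 2)) = Pow(Add(-18, S), Rational(1, 2)))
J = Mul(40, I, Pow(5, Rational(1, 2))) (J = Mul(Add(-7, 27), Pow(Add(-18, -2), Rational(1, 2))) = Mul(20, Pow(-20, Rational(1, 2))) = Mul(20, Mul(2, I, Pow(5, Rational(1, 2)))) = Mul(40, I, Pow(5, Rational(1, 2))) ≈ Mul(89.443, I))
Pow(J, -1) = Pow(Mul(40, I, Pow(5, Rational(1, 2))), -1) = Mul(Rational(-1, 200), I, Pow(5, Rational(1, 2)))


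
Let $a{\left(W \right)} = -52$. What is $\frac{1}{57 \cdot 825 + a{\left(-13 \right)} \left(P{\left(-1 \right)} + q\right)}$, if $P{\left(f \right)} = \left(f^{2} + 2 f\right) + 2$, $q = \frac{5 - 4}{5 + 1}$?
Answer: $\frac{3}{140893} \approx 2.1293 \cdot 10^{-5}$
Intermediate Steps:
$q = \frac{1}{6}$ ($q = 1 \cdot \frac{1}{6} = \frac{1}{6} \approx 0.16667$)
$P{\left(f \right)} = 2 + f^{2} + 2 f$
$\frac{1}{57 \cdot 825 + a{\left(-13 \right)} \left(P{\left(-1 \right)} + q\right)} = \frac{1}{57 \cdot 825 - 52 \left(\left(2 + \left(-1\right)^{2} + 2 \left(-1\right)\right) + \frac{1}{6}\right)} = \frac{1}{47025 - 52 \left(\left(2 + 1 - 2\right) + \frac{1}{6}\right)} = \frac{1}{47025 - 52 \left(1 + \frac{1}{6}\right)} = \frac{1}{47025 - \frac{182}{3}} = \frac{1}{\frac{140893}{3}} = \frac{3}{140893}$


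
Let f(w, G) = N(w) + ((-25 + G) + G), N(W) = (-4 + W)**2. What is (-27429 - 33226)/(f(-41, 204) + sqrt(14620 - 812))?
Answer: -18257155/723082 + 60655*sqrt(863)/1446164 ≈ -24.017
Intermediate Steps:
f(w, G) = -25 + (-4 + w)**2 + 2*G (f(w, G) = (-4 + w)**2 + ((-25 + G) + G) = (-4 + w)**2 + (-25 + 2*G) = -25 + (-4 + w)**2 + 2*G)
(-27429 - 33226)/(f(-41, 204) + sqrt(14620 - 812)) = (-27429 - 33226)/((-25 + (-4 - 41)**2 + 2*204) + sqrt(14620 - 812)) = -60655/((-25 + (-45)**2 + 408) + sqrt(13808)) = -60655/((-25 + 2025 + 408) + 4*sqrt(863)) = -60655/(2408 + 4*sqrt(863))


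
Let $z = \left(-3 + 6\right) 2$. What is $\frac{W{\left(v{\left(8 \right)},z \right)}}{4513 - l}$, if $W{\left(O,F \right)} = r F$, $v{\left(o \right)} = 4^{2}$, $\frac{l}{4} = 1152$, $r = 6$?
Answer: $- \frac{36}{95} \approx -0.37895$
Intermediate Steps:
$l = 4608$ ($l = 4 \cdot 1152 = 4608$)
$v{\left(o \right)} = 16$
$z = 6$ ($z = 3 \cdot 2 = 6$)
$W{\left(O,F \right)} = 6 F$
$\frac{W{\left(v{\left(8 \right)},z \right)}}{4513 - l} = \frac{6 \cdot 6}{4513 - 4608} = \frac{36}{4513 - 4608} = \frac{36}{-95} = 36 \left(- \frac{1}{95}\right) = - \frac{36}{95}$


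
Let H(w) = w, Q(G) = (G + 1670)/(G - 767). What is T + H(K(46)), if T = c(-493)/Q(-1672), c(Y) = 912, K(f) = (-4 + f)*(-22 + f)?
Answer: 1113192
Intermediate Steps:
K(f) = (-22 + f)*(-4 + f)
Q(G) = (1670 + G)/(-767 + G)
T = 1112184 (T = 912/(((1670 - 1672)/(-767 - 1672))) = 912/((-2/(-2439))) = 912/((-1/2439*(-2))) = 912/(2/2439) = 912*(2439/2) = 1112184)
T + H(K(46)) = 1112184 + (88 + 46**2 - 26*46) = 1112184 + (88 + 2116 - 1196) = 1112184 + 1008 = 1113192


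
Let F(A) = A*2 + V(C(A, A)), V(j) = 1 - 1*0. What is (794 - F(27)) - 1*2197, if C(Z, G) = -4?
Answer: -1458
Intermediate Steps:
V(j) = 1 (V(j) = 1 + 0 = 1)
F(A) = 1 + 2*A (F(A) = A*2 + 1 = 2*A + 1 = 1 + 2*A)
(794 - F(27)) - 1*2197 = (794 - (1 + 2*27)) - 1*2197 = (794 - (1 + 54)) - 2197 = (794 - 1*55) - 2197 = (794 - 55) - 2197 = 739 - 2197 = -1458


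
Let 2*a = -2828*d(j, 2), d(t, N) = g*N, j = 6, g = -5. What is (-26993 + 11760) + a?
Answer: -1093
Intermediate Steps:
d(t, N) = -5*N
a = 14140 (a = (-(-14140)*2)/2 = (-2828*(-10))/2 = (½)*28280 = 14140)
(-26993 + 11760) + a = (-26993 + 11760) + 14140 = -15233 + 14140 = -1093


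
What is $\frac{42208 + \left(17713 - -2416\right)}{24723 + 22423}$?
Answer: $\frac{5667}{4286} \approx 1.3222$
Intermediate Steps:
$\frac{42208 + \left(17713 - -2416\right)}{24723 + 22423} = \frac{42208 + \left(17713 + 2416\right)}{47146} = \left(42208 + 20129\right) \frac{1}{47146} = 62337 \cdot \frac{1}{47146} = \frac{5667}{4286}$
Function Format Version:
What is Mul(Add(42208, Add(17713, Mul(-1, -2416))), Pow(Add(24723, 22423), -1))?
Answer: Rational(5667, 4286) ≈ 1.3222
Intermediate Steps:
Mul(Add(42208, Add(17713, Mul(-1, -2416))), Pow(Add(24723, 22423), -1)) = Mul(Add(42208, Add(17713, 2416)), Pow(47146, -1)) = Mul(Add(42208, 20129), Rational(1, 47146)) = Mul(62337, Rational(1, 47146)) = Rational(5667, 4286)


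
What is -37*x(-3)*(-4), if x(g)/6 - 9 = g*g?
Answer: 15984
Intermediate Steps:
x(g) = 54 + 6*g**2 (x(g) = 54 + 6*(g*g) = 54 + 6*g**2)
-37*x(-3)*(-4) = -37*(54 + 6*(-3)**2)*(-4) = -37*(54 + 6*9)*(-4) = -37*(54 + 54)*(-4) = -37*108*(-4) = -3996*(-4) = 15984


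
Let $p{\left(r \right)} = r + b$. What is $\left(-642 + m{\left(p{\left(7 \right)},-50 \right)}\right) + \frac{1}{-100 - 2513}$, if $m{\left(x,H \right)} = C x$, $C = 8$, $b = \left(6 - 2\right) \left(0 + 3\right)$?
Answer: $- \frac{1280371}{2613} \approx -490.0$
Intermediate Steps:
$b = 12$ ($b = 4 \cdot 3 = 12$)
$p{\left(r \right)} = 12 + r$ ($p{\left(r \right)} = r + 12 = 12 + r$)
$m{\left(x,H \right)} = 8 x$
$\left(-642 + m{\left(p{\left(7 \right)},-50 \right)}\right) + \frac{1}{-100 - 2513} = \left(-642 + 8 \left(12 + 7\right)\right) + \frac{1}{-100 - 2513} = \left(-642 + 8 \cdot 19\right) + \frac{1}{-2613} = \left(-642 + 152\right) - \frac{1}{2613} = -490 - \frac{1}{2613} = - \frac{1280371}{2613}$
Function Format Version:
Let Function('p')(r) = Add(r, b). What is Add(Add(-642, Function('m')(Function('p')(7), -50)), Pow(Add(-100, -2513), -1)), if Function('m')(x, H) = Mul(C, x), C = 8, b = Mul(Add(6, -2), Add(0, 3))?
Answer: Rational(-1280371, 2613) ≈ -490.00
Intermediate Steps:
b = 12 (b = Mul(4, 3) = 12)
Function('p')(r) = Add(12, r) (Function('p')(r) = Add(r, 12) = Add(12, r))
Function('m')(x, H) = Mul(8, x)
Add(Add(-642, Function('m')(Function('p')(7), -50)), Pow(Add(-100, -2513), -1)) = Add(Add(-642, Mul(8, Add(12, 7))), Pow(Add(-100, -2513), -1)) = Add(Add(-642, Mul(8, 19)), Pow(-2613, -1)) = Add(Add(-642, 152), Rational(-1, 2613)) = Add(-490, Rational(-1, 2613)) = Rational(-1280371, 2613)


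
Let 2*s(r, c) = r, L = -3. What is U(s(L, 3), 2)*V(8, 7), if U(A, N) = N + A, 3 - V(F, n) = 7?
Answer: -2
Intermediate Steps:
V(F, n) = -4 (V(F, n) = 3 - 1*7 = 3 - 7 = -4)
s(r, c) = r/2
U(A, N) = A + N
U(s(L, 3), 2)*V(8, 7) = ((½)*(-3) + 2)*(-4) = (-3/2 + 2)*(-4) = (½)*(-4) = -2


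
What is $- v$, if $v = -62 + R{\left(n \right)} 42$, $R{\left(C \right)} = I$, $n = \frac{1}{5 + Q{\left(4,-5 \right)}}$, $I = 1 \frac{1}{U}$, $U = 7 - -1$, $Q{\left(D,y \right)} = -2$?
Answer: $\frac{227}{4} \approx 56.75$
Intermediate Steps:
$U = 8$ ($U = 7 + 1 = 8$)
$I = \frac{1}{8}$ ($I = 1 \cdot \frac{1}{8} = \frac{1}{8} \approx 0.125$)
$n = \frac{1}{3}$ ($n = \frac{1}{5 - 2} = \frac{1}{3} \approx 0.33333$)
$R{\left(C \right)} = \frac{1}{8}$
$v = - \frac{227}{4}$ ($v = -62 + \frac{1}{8} \cdot 42 = -62 + \frac{21}{4} = - \frac{227}{4} \approx -56.75$)
$- v = \left(-1\right) \left(- \frac{227}{4}\right) = \frac{227}{4}$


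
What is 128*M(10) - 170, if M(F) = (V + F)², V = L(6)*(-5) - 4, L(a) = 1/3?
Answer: 20102/9 ≈ 2233.6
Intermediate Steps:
L(a) = ⅓
V = -17/3 (V = (⅓)*(-5) - 4 = -5/3 - 4 = -17/3 ≈ -5.6667)
M(F) = (-17/3 + F)²
128*M(10) - 170 = 128*((-17 + 3*10)²/9) - 170 = 128*((-17 + 30)²/9) - 170 = 128*((⅑)*13²) - 170 = 128*((⅑)*169) - 170 = 128*(169/9) - 170 = 21632/9 - 170 = 20102/9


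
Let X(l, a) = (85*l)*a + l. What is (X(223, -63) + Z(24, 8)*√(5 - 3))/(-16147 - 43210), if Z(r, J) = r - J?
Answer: 1193942/59357 - 16*√2/59357 ≈ 20.114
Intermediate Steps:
X(l, a) = l + 85*a*l (X(l, a) = 85*a*l + l = l + 85*a*l)
(X(223, -63) + Z(24, 8)*√(5 - 3))/(-16147 - 43210) = (223*(1 + 85*(-63)) + (24 - 1*8)*√(5 - 3))/(-16147 - 43210) = (223*(1 - 5355) + (24 - 8)*√2)/(-59357) = (223*(-5354) + 16*√2)*(-1/59357) = (-1193942 + 16*√2)*(-1/59357) = 1193942/59357 - 16*√2/59357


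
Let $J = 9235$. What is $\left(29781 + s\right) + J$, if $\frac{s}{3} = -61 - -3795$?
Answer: $50218$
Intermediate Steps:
$s = 11202$ ($s = 3 \left(-61 - -3795\right) = 3 \left(-61 + 3795\right) = 3 \cdot 3734 = 11202$)
$\left(29781 + s\right) + J = \left(29781 + 11202\right) + 9235 = 40983 + 9235 = 50218$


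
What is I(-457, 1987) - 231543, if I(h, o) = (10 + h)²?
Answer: -31734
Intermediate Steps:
I(-457, 1987) - 231543 = (10 - 457)² - 231543 = (-447)² - 231543 = 199809 - 231543 = -31734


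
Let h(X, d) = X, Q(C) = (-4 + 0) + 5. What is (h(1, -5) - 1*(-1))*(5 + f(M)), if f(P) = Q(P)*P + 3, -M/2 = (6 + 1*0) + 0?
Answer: -8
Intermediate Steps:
Q(C) = 1 (Q(C) = -4 + 5 = 1)
M = -12 (M = -2*((6 + 1*0) + 0) = -2*((6 + 0) + 0) = -2*(6 + 0) = -2*6 = -12)
f(P) = 3 + P (f(P) = 1*P + 3 = P + 3 = 3 + P)
(h(1, -5) - 1*(-1))*(5 + f(M)) = (1 - 1*(-1))*(5 + (3 - 12)) = (1 + 1)*(5 - 9) = 2*(-4) = -8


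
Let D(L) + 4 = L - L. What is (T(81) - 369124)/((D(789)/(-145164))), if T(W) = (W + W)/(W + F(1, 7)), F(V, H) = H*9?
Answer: -107166706053/8 ≈ -1.3396e+10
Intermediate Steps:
F(V, H) = 9*H
T(W) = 2*W/(63 + W) (T(W) = (W + W)/(W + 9*7) = (2*W)/(W + 63) = (2*W)/(63 + W) = 2*W/(63 + W))
D(L) = -4 (D(L) = -4 + (L - L) = -4 + 0 = -4)
(T(81) - 369124)/((D(789)/(-145164))) = (2*81/(63 + 81) - 369124)/((-4/(-145164))) = (2*81/144 - 369124)/((-4*(-1/145164))) = (2*81*(1/144) - 369124)/(1/36291) = (9/8 - 369124)*36291 = -2952983/8*36291 = -107166706053/8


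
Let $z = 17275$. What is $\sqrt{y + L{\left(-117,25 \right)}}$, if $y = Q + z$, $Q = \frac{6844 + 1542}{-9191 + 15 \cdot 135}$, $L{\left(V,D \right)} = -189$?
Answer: $\frac{\sqrt{219333147935}}{3583} \approx 130.71$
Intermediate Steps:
$Q = - \frac{4193}{3583}$ ($Q = \frac{8386}{-9191 + 2025} = \frac{8386}{-7166} = 8386 \left(- \frac{1}{7166}\right) = - \frac{4193}{3583} \approx -1.1702$)
$y = \frac{61892132}{3583}$ ($y = - \frac{4193}{3583} + 17275 = \frac{61892132}{3583} \approx 17274.0$)
$\sqrt{y + L{\left(-117,25 \right)}} = \sqrt{\frac{61892132}{3583} - 189} = \sqrt{\frac{61214945}{3583}} = \frac{\sqrt{219333147935}}{3583}$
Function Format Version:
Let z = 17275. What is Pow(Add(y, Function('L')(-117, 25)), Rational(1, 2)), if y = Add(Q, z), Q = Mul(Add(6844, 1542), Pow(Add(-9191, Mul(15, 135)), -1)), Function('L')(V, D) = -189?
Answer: Mul(Rational(1, 3583), Pow(219333147935, Rational(1, 2))) ≈ 130.71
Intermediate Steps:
Q = Rational(-4193, 3583) (Q = Mul(8386, Pow(Add(-9191, 2025), -1)) = Mul(8386, Pow(-7166, -1)) = Mul(8386, Rational(-1, 7166)) = Rational(-4193, 3583) ≈ -1.1702)
y = Rational(61892132, 3583) (y = Add(Rational(-4193, 3583), 17275) = Rational(61892132, 3583) ≈ 17274.)
Pow(Add(y, Function('L')(-117, 25)), Rational(1, 2)) = Pow(Add(Rational(61892132, 3583), -189), Rational(1, 2)) = Pow(Rational(61214945, 3583), Rational(1, 2)) = Mul(Rational(1, 3583), Pow(219333147935, Rational(1, 2)))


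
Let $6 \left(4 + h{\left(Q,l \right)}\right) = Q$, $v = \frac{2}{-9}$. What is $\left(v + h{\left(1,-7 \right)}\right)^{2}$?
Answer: $\frac{5329}{324} \approx 16.448$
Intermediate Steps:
$v = - \frac{2}{9}$ ($v = 2 \left(- \frac{1}{9}\right) = - \frac{2}{9} \approx -0.22222$)
$h{\left(Q,l \right)} = -4 + \frac{Q}{6}$
$\left(v + h{\left(1,-7 \right)}\right)^{2} = \left(- \frac{2}{9} + \left(-4 + \frac{1}{6} \cdot 1\right)\right)^{2} = \left(- \frac{2}{9} + \left(-4 + \frac{1}{6}\right)\right)^{2} = \left(- \frac{2}{9} - \frac{23}{6}\right)^{2} = \left(- \frac{73}{18}\right)^{2} = \frac{5329}{324}$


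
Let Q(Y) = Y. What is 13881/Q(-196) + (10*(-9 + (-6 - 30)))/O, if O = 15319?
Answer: -30390177/428932 ≈ -70.851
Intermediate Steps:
13881/Q(-196) + (10*(-9 + (-6 - 30)))/O = 13881/(-196) + (10*(-9 + (-6 - 30)))/15319 = 13881*(-1/196) + (10*(-9 - 36))*(1/15319) = -1983/28 + (10*(-45))*(1/15319) = -1983/28 - 450*1/15319 = -1983/28 - 450/15319 = -30390177/428932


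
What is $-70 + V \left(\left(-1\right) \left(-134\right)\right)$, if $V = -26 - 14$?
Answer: $-5430$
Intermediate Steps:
$V = -40$ ($V = -26 - 14 = -40$)
$-70 + V \left(\left(-1\right) \left(-134\right)\right) = -70 - 40 \left(\left(-1\right) \left(-134\right)\right) = -70 - 5360 = -5430$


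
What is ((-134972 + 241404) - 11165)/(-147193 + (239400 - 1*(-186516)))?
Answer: 95267/278723 ≈ 0.34180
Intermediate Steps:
((-134972 + 241404) - 11165)/(-147193 + (239400 - 1*(-186516))) = (106432 - 11165)/(-147193 + (239400 + 186516)) = 95267/(-147193 + 425916) = 95267/278723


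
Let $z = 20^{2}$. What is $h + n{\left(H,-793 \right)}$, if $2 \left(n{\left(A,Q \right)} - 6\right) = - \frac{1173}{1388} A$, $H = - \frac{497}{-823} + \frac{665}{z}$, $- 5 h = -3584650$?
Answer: $\frac{131035536848353}{182771840} \approx 7.1694 \cdot 10^{5}$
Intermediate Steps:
$h = 716930$ ($h = \left(- \frac{1}{5}\right) \left(-3584650\right) = 716930$)
$z = 400$
$H = \frac{149219}{65840}$ ($H = - \frac{497}{-823} + \frac{665}{400} = \left(-497\right) \left(- \frac{1}{823}\right) + 665 \cdot \frac{1}{400} = \frac{497}{823} + \frac{133}{80} = \frac{149219}{65840} \approx 2.2664$)
$n{\left(A,Q \right)} = 6 - \frac{1173 A}{2776}$ ($n{\left(A,Q \right)} = 6 + \frac{- \frac{1173}{1388} A}{2} = 6 + \frac{\left(-1173\right) \frac{1}{1388} A}{2} = 6 + \frac{\left(- \frac{1173}{1388}\right) A}{2} = 6 - \frac{1173 A}{2776}$)
$h + n{\left(H,-793 \right)} = 716930 + \left(6 - \frac{175033887}{182771840}\right) = 716930 + \frac{921597153}{182771840} = \frac{131035536848353}{182771840}$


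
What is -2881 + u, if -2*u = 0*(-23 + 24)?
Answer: -2881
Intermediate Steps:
u = 0 (u = -0*(-23 + 24) = -0 = -½*0 = 0)
-2881 + u = -2881 + 0 = -2881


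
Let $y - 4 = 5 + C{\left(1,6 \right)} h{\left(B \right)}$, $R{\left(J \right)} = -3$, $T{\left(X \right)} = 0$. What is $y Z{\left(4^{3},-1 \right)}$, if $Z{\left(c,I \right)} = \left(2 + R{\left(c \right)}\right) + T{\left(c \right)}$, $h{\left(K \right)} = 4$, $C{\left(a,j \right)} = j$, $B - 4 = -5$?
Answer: $-33$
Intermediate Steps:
$B = -1$ ($B = 4 - 5 = -1$)
$y = 33$ ($y = 4 + \left(5 + 6 \cdot 4\right) = 4 + \left(5 + 24\right) = 4 + 29 = 33$)
$Z{\left(c,I \right)} = -1$ ($Z{\left(c,I \right)} = \left(2 - 3\right) + 0 = -1 + 0 = -1$)
$y Z{\left(4^{3},-1 \right)} = 33 \left(-1\right) = -33$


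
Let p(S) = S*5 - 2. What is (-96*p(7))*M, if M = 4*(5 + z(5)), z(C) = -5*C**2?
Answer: 1520640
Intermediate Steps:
p(S) = -2 + 5*S (p(S) = 5*S - 2 = -2 + 5*S)
M = -480 (M = 4*(5 - 5*5**2) = 4*(5 - 5*25) = 4*(5 - 125) = 4*(-120) = -480)
(-96*p(7))*M = -96*(-2 + 5*7)*(-480) = -96*(-2 + 35)*(-480) = -96*33*(-480) = -3168*(-480) = 1520640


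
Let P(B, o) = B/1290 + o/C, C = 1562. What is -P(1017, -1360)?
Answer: 27641/335830 ≈ 0.082307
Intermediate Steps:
P(B, o) = B/1290 + o/1562
-P(1017, -1360) = -((1/1290)*1017 + (1/1562)*(-1360)) = -(339/430 - 680/781) = -1*(-27641/335830) = 27641/335830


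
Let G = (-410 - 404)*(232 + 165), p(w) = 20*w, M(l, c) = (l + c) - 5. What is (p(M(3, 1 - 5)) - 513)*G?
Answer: 204559014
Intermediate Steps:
M(l, c) = -5 + c + l (M(l, c) = (c + l) - 5 = -5 + c + l)
G = -323158 (G = -814*397 = -323158)
(p(M(3, 1 - 5)) - 513)*G = (20*(-5 + (1 - 5) + 3) - 513)*(-323158) = (20*(-5 - 4 + 3) - 513)*(-323158) = (20*(-6) - 513)*(-323158) = (-120 - 513)*(-323158) = -633*(-323158) = 204559014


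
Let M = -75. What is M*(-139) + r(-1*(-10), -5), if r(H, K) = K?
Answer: 10420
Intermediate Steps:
M*(-139) + r(-1*(-10), -5) = -75*(-139) - 5 = 10425 - 5 = 10420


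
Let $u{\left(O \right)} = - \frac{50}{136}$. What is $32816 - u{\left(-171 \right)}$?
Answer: $\frac{2231513}{68} \approx 32816.0$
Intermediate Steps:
$u{\left(O \right)} = - \frac{25}{68}$ ($u{\left(O \right)} = \left(-50\right) \frac{1}{136} = - \frac{25}{68}$)
$32816 - u{\left(-171 \right)} = 32816 - - \frac{25}{68} = 32816 + \frac{25}{68} = \frac{2231513}{68}$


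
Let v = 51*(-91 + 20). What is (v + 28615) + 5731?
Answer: 30725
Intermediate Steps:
v = -3621 (v = 51*(-71) = -3621)
(v + 28615) + 5731 = (-3621 + 28615) + 5731 = 24994 + 5731 = 30725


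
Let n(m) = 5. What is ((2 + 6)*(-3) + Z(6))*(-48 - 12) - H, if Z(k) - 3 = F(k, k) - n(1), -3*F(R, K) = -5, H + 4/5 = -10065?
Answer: 57629/5 ≈ 11526.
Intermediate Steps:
H = -50329/5 (H = -⅘ - 10065 = -50329/5 ≈ -10066.)
F(R, K) = 5/3 (F(R, K) = -⅓*(-5) = 5/3)
Z(k) = -⅓ (Z(k) = 3 + (5/3 - 1*5) = 3 + (5/3 - 5) = 3 - 10/3 = -⅓)
((2 + 6)*(-3) + Z(6))*(-48 - 12) - H = ((2 + 6)*(-3) - ⅓)*(-48 - 12) - 1*(-50329/5) = (8*(-3) - ⅓)*(-60) + 50329/5 = (-24 - ⅓)*(-60) + 50329/5 = -73/3*(-60) + 50329/5 = 1460 + 50329/5 = 57629/5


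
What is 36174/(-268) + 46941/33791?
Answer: -604887723/4527994 ≈ -133.59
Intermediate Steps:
36174/(-268) + 46941/33791 = 36174*(-1/268) + 46941*(1/33791) = -18087/134 + 46941/33791 = -604887723/4527994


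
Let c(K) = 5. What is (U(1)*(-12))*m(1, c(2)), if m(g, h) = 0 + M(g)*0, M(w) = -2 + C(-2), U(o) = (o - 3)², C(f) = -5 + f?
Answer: 0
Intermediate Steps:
U(o) = (-3 + o)²
M(w) = -9 (M(w) = -2 + (-5 - 2) = -2 - 7 = -9)
m(g, h) = 0 (m(g, h) = 0 - 9*0 = 0 + 0 = 0)
(U(1)*(-12))*m(1, c(2)) = ((-3 + 1)²*(-12))*0 = ((-2)²*(-12))*0 = (4*(-12))*0 = -48*0 = 0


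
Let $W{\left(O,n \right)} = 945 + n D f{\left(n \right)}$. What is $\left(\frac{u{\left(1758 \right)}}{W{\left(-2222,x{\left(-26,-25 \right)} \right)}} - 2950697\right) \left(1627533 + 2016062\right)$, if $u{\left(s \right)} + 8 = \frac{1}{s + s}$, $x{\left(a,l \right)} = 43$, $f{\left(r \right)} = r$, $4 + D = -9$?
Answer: $- \frac{872901274794415625915}{81191472} \approx -1.0751 \cdot 10^{13}$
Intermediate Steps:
$D = -13$ ($D = -4 - 9 = -13$)
$W{\left(O,n \right)} = 945 - 13 n^{2}$ ($W{\left(O,n \right)} = 945 + n \left(-13\right) n = 945 + - 13 n n = 945 - 13 n^{2}$)
$u{\left(s \right)} = -8 + \frac{1}{2 s}$ ($u{\left(s \right)} = -8 + \frac{1}{s + s} = -8 + \frac{1}{2 s}$)
$\left(\frac{u{\left(1758 \right)}}{W{\left(-2222,x{\left(-26,-25 \right)} \right)}} - 2950697\right) \left(1627533 + 2016062\right) = \left(\frac{-8 + \frac{1}{2 \cdot 1758}}{945 - 13 \cdot 43^{2}} - 2950697\right) \left(1627533 + 2016062\right) = \left(\frac{-8 + \frac{1}{2} \cdot \frac{1}{1758}}{945 - 24037} - 2950697\right) 3643595 = \left(\frac{-8 + \frac{1}{3516}}{945 - 24037} - 2950697\right) 3643595 = \left(- \frac{28127}{3516 \left(-23092\right)} - 2950697\right) 3643595 = \left(\left(- \frac{28127}{3516}\right) \left(- \frac{1}{23092}\right) - 2950697\right) 3643595 = \left(\frac{28127}{81191472} - 2950697\right) 3643595 = \left(- \frac{239571432827857}{81191472}\right) 3643595 = - \frac{872901274794415625915}{81191472}$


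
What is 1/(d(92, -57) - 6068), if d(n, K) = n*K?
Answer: -1/11312 ≈ -8.8402e-5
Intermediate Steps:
d(n, K) = K*n
1/(d(92, -57) - 6068) = 1/(-57*92 - 6068) = 1/(-5244 - 6068) = 1/(-11312) = -1/11312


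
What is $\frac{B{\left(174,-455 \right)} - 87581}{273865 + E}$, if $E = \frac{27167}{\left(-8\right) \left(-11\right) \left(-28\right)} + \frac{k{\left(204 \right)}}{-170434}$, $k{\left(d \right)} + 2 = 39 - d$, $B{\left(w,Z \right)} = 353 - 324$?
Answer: $- \frac{238749401088}{746784455125} \approx -0.3197$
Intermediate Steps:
$B{\left(w,Z \right)} = 29$ ($B{\left(w,Z \right)} = 353 - 324 = 29$)
$k{\left(d \right)} = 37 - d$ ($k{\left(d \right)} = -2 - \left(-39 + d\right) = 37 - d$)
$E = - \frac{30063435}{2726944}$ ($E = \frac{27167}{\left(-8\right) \left(-11\right) \left(-28\right)} + \frac{37 - 204}{-170434} = \frac{27167}{88 \left(-28\right)} + \left(37 - 204\right) \left(- \frac{1}{170434}\right) = \frac{27167}{-2464} - - \frac{167}{170434} = 27167 \left(- \frac{1}{2464}\right) + \frac{167}{170434} = - \frac{3881}{352} + \frac{167}{170434} = - \frac{30063435}{2726944} \approx -11.025$)
$\frac{B{\left(174,-455 \right)} - 87581}{273865 + E} = \frac{29 - 87581}{273865 - \frac{30063435}{2726944}} = - \frac{87552}{\frac{746784455125}{2726944}} = \left(-87552\right) \frac{2726944}{746784455125} = - \frac{238749401088}{746784455125}$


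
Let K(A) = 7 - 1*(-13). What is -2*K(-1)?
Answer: -40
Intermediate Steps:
K(A) = 20 (K(A) = 7 + 13 = 20)
-2*K(-1) = -2*20 = -40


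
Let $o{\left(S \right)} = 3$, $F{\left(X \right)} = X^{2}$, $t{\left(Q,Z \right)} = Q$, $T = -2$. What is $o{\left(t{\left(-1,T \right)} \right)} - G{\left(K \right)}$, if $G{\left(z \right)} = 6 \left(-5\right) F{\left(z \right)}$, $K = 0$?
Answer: $3$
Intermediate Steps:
$G{\left(z \right)} = - 30 z^{2}$ ($G{\left(z \right)} = 6 \left(-5\right) z^{2} = - 30 z^{2}$)
$o{\left(t{\left(-1,T \right)} \right)} - G{\left(K \right)} = 3 - - 30 \cdot 0^{2} = 3 - \left(-30\right) 0 = 3 - 0 = 3 + 0 = 3$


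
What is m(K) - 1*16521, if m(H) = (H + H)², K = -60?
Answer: -2121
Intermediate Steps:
m(H) = 4*H² (m(H) = (2*H)² = 4*H²)
m(K) - 1*16521 = 4*(-60)² - 1*16521 = 4*3600 - 16521 = 14400 - 16521 = -2121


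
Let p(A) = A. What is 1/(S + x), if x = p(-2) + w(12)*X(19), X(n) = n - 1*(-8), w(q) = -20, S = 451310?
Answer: 1/450768 ≈ 2.2184e-6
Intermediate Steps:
X(n) = 8 + n (X(n) = n + 8 = 8 + n)
x = -542 (x = -2 - 20*(8 + 19) = -2 - 20*27 = -2 - 540 = -542)
1/(S + x) = 1/(451310 - 542) = 1/450768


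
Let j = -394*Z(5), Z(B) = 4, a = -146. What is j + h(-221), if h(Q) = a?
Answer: -1722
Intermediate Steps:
h(Q) = -146
j = -1576 (j = -394*4 = -1576)
j + h(-221) = -1576 - 146 = -1722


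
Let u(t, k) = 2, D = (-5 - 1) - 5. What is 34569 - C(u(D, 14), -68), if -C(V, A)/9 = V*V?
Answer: 34605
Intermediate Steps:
D = -11 (D = -6 - 5 = -11)
C(V, A) = -9*V² (C(V, A) = -9*V*V = -9*V²)
34569 - C(u(D, 14), -68) = 34569 - (-9)*2² = 34569 - (-9)*4 = 34569 - 1*(-36) = 34569 + 36 = 34605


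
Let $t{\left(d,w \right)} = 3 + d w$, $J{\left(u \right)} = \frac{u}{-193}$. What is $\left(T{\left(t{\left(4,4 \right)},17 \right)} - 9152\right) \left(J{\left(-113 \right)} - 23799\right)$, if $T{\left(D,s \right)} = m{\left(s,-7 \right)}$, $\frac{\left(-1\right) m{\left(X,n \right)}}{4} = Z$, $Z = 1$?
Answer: $\frac{42054368664}{193} \approx 2.179 \cdot 10^{8}$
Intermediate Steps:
$J{\left(u \right)} = - \frac{u}{193}$ ($J{\left(u \right)} = u \left(- \frac{1}{193}\right) = - \frac{u}{193}$)
$m{\left(X,n \right)} = -4$ ($m{\left(X,n \right)} = \left(-4\right) 1 = -4$)
$T{\left(D,s \right)} = -4$
$\left(T{\left(t{\left(4,4 \right)},17 \right)} - 9152\right) \left(J{\left(-113 \right)} - 23799\right) = \left(-4 - 9152\right) \left(\left(- \frac{1}{193}\right) \left(-113\right) - 23799\right) = - 9156 \left(\frac{113}{193} - 23799\right) = \left(-9156\right) \left(- \frac{4593094}{193}\right) = \frac{42054368664}{193}$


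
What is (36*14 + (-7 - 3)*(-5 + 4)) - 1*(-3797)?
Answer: 4311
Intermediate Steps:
(36*14 + (-7 - 3)*(-5 + 4)) - 1*(-3797) = (504 - 10*(-1)) + 3797 = (504 + 10) + 3797 = 514 + 3797 = 4311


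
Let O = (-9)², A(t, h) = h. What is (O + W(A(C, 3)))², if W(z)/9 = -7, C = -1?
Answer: 324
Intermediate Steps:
O = 81
W(z) = -63 (W(z) = 9*(-7) = -63)
(O + W(A(C, 3)))² = (81 - 63)² = 18² = 324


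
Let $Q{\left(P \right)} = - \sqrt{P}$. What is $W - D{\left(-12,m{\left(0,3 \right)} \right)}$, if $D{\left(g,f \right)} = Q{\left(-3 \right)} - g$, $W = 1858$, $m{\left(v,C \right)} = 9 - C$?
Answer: $1846 + i \sqrt{3} \approx 1846.0 + 1.732 i$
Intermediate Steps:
$D{\left(g,f \right)} = - g - i \sqrt{3}$ ($D{\left(g,f \right)} = - \sqrt{-3} - g = - i \sqrt{3} - g = - g - i \sqrt{3}$)
$W - D{\left(-12,m{\left(0,3 \right)} \right)} = 1858 - \left(\left(-1\right) \left(-12\right) - i \sqrt{3}\right) = 1858 - \left(12 - i \sqrt{3}\right) = 1846 + i \sqrt{3}$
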